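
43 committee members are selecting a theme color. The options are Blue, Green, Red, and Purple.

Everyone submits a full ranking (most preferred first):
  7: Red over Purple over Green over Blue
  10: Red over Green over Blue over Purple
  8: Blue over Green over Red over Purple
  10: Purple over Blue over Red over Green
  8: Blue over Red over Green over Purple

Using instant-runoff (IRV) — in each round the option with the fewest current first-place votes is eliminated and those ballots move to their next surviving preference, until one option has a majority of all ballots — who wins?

Round 1: Blue 16, Green 0, Red 17, Purple 10. Green eliminated.
Round 2: Blue 16, Red 17, Purple 10. Purple eliminated.
Round 3: Blue 26, Red 17. Blue has a majority (≥22).

Blue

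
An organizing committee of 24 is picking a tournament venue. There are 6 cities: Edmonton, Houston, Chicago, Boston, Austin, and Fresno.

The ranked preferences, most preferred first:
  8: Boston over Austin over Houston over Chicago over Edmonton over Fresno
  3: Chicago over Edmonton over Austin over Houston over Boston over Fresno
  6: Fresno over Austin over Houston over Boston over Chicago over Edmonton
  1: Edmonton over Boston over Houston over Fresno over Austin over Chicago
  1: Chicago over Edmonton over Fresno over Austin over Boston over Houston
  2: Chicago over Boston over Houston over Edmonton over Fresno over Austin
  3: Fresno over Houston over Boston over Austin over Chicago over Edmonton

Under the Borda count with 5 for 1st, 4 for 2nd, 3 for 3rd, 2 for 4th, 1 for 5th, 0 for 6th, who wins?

Boston

Edmonton: 8×1 + 3×4 + 6×0 + 1×5 + 1×4 + 2×2 + 3×0 = 33
Houston: 8×3 + 3×2 + 6×3 + 1×3 + 1×0 + 2×3 + 3×4 = 69
Chicago: 8×2 + 3×5 + 6×1 + 1×0 + 1×5 + 2×5 + 3×1 = 55
Boston: 8×5 + 3×1 + 6×2 + 1×4 + 1×1 + 2×4 + 3×3 = 77
Austin: 8×4 + 3×3 + 6×4 + 1×1 + 1×2 + 2×0 + 3×2 = 74
Fresno: 8×0 + 3×0 + 6×5 + 1×2 + 1×3 + 2×1 + 3×5 = 52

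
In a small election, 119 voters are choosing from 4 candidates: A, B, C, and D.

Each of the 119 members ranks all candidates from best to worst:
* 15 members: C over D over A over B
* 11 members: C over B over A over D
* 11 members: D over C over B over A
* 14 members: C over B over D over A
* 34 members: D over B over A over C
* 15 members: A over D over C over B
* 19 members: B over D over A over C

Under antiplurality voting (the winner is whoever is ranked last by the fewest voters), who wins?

D

Last-place votes: A 25, B 30, C 53, D 11.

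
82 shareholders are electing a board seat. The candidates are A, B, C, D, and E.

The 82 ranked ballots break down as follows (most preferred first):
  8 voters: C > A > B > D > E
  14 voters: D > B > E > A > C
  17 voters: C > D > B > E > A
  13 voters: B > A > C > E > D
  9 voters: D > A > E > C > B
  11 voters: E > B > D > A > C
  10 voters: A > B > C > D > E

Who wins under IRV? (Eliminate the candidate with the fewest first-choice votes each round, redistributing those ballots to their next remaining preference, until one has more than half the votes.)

B

Round 1: A 10, B 13, C 25, D 23, E 11. A eliminated.
Round 2: B 23, C 25, D 23, E 11. E eliminated.
Round 3: B 34, C 25, D 23. D eliminated.
Round 4: B 48, C 34. B has a majority (≥42).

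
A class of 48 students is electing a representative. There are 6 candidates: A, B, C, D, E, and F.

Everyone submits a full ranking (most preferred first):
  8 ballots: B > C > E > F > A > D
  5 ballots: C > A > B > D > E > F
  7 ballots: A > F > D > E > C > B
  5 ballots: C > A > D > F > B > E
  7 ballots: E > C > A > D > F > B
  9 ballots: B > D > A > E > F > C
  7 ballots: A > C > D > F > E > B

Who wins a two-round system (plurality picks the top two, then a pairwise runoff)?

A

Round 1 first-place votes: A 14, B 17, C 10, D 0, E 7, F 0. B and A advance.
Runoff: B is ranked above A on 17 ballots, A above B on 31.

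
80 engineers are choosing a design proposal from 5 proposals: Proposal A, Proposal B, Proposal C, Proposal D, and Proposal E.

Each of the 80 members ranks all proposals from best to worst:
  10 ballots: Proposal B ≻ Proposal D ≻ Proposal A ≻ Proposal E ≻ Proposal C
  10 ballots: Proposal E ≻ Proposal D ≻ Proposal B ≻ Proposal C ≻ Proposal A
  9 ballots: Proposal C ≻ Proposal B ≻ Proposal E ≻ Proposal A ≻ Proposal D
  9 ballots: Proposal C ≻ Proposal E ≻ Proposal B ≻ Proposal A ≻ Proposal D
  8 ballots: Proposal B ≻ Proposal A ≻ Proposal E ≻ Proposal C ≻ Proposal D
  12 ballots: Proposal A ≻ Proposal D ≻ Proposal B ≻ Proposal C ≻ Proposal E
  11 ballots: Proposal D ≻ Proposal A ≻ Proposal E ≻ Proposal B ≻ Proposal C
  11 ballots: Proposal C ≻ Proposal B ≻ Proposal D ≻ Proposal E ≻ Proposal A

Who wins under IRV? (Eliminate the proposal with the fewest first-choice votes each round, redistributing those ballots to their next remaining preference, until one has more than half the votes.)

Proposal D

Round 1: Proposal A 12, Proposal B 18, Proposal C 29, Proposal D 11, Proposal E 10. Proposal E eliminated.
Round 2: Proposal A 12, Proposal B 18, Proposal C 29, Proposal D 21. Proposal A eliminated.
Round 3: Proposal B 18, Proposal C 29, Proposal D 33. Proposal B eliminated.
Round 4: Proposal C 37, Proposal D 43. Proposal D has a majority (≥41).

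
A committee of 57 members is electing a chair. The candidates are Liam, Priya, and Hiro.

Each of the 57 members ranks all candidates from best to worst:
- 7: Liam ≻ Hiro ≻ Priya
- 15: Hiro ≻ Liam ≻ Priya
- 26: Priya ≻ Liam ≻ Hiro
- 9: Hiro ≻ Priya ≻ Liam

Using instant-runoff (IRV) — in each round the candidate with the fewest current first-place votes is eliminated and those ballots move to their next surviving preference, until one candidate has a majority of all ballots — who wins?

Hiro

Round 1: Liam 7, Priya 26, Hiro 24. Liam eliminated.
Round 2: Priya 26, Hiro 31. Hiro has a majority (≥29).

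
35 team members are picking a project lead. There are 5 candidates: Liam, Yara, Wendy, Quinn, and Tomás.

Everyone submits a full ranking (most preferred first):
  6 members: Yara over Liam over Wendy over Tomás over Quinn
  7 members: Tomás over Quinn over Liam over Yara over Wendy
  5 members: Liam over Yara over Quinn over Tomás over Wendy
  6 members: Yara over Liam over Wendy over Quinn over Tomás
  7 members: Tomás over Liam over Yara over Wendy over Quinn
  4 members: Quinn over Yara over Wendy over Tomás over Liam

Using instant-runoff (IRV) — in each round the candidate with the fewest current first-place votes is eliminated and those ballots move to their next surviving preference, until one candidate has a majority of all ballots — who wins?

Yara

Round 1: Liam 5, Yara 12, Wendy 0, Quinn 4, Tomás 14. Wendy eliminated.
Round 2: Liam 5, Yara 12, Quinn 4, Tomás 14. Quinn eliminated.
Round 3: Liam 5, Yara 16, Tomás 14. Liam eliminated.
Round 4: Yara 21, Tomás 14. Yara has a majority (≥18).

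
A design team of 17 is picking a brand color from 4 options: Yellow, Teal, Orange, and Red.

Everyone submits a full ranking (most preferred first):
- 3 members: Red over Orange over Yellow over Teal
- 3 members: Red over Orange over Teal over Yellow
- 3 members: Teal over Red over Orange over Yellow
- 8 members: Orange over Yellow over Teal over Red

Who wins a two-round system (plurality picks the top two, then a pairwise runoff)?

Round 1 first-place votes: Yellow 0, Teal 3, Orange 8, Red 6. Orange and Red advance.
Runoff: Orange is ranked above Red on 8 ballots, Red above Orange on 9.

Red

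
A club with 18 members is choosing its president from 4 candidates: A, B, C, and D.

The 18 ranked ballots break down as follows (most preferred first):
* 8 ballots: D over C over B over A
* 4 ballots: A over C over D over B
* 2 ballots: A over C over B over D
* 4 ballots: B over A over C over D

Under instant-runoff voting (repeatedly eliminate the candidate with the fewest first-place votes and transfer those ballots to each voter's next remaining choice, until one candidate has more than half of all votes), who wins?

Round 1: A 6, B 4, C 0, D 8. C eliminated.
Round 2: A 6, B 4, D 8. B eliminated.
Round 3: A 10, D 8. A has a majority (≥10).

A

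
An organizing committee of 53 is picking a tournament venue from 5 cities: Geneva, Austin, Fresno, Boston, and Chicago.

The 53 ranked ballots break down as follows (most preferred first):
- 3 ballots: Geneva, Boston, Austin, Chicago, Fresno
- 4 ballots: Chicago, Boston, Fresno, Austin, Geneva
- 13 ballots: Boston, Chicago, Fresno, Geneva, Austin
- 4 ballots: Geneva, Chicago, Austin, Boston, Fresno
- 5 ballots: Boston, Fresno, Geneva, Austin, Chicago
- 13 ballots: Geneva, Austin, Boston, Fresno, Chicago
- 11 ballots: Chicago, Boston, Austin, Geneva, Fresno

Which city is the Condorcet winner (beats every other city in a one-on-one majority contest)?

Boston

Boston vs Geneva: 33–20
Boston vs Austin: 36–17
Boston vs Fresno: 53–0
Boston vs Chicago: 34–19
Boston beats every other city.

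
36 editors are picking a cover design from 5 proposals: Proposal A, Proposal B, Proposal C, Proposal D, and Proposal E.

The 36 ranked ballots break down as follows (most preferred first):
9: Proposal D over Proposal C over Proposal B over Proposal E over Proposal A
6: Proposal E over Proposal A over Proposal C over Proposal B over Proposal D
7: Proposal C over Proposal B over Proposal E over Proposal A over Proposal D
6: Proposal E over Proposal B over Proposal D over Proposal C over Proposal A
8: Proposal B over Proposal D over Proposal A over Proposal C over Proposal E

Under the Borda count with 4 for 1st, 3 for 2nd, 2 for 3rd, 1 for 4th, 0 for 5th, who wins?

Proposal A: 9×0 + 6×3 + 7×1 + 6×0 + 8×2 = 41
Proposal B: 9×2 + 6×1 + 7×3 + 6×3 + 8×4 = 95
Proposal C: 9×3 + 6×2 + 7×4 + 6×1 + 8×1 = 81
Proposal D: 9×4 + 6×0 + 7×0 + 6×2 + 8×3 = 72
Proposal E: 9×1 + 6×4 + 7×2 + 6×4 + 8×0 = 71

Proposal B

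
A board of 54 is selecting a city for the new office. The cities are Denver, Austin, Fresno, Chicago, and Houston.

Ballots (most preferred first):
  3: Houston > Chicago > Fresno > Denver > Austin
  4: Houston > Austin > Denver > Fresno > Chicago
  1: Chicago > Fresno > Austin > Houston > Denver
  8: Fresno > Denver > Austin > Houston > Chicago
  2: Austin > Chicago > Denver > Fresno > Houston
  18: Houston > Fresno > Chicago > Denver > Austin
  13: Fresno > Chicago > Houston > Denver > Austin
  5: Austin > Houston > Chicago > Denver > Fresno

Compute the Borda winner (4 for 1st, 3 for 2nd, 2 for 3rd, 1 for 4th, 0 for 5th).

Fresno

Denver: 3×1 + 4×2 + 1×0 + 8×3 + 2×2 + 18×1 + 13×1 + 5×1 = 75
Austin: 3×0 + 4×3 + 1×2 + 8×2 + 2×4 + 18×0 + 13×0 + 5×4 = 58
Fresno: 3×2 + 4×1 + 1×3 + 8×4 + 2×1 + 18×3 + 13×4 + 5×0 = 153
Chicago: 3×3 + 4×0 + 1×4 + 8×0 + 2×3 + 18×2 + 13×3 + 5×2 = 104
Houston: 3×4 + 4×4 + 1×1 + 8×1 + 2×0 + 18×4 + 13×2 + 5×3 = 150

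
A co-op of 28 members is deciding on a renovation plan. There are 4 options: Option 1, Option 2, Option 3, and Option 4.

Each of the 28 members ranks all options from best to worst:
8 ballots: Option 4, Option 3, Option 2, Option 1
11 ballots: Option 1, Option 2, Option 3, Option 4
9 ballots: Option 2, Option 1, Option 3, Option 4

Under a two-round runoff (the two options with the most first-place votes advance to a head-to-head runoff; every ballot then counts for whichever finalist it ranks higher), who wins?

Option 2

Round 1 first-place votes: Option 1 11, Option 2 9, Option 3 0, Option 4 8. Option 1 and Option 2 advance.
Runoff: Option 1 is ranked above Option 2 on 11 ballots, Option 2 above Option 1 on 17.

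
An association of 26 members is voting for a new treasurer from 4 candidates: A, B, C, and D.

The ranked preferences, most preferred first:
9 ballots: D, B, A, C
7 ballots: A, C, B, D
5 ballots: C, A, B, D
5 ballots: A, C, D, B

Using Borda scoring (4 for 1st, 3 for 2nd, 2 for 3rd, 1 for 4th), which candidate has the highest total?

A: 9×2 + 7×4 + 5×3 + 5×4 = 81
B: 9×3 + 7×2 + 5×2 + 5×1 = 56
C: 9×1 + 7×3 + 5×4 + 5×3 = 65
D: 9×4 + 7×1 + 5×1 + 5×2 = 58

A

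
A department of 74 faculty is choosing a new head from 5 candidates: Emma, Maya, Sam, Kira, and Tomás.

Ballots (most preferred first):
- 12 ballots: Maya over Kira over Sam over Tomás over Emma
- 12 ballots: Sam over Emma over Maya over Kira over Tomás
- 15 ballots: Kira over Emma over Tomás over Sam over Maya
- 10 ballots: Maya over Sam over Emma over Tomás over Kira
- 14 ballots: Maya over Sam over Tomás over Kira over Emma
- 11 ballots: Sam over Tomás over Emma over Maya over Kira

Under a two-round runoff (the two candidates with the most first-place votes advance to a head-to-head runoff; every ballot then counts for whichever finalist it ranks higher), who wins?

Round 1 first-place votes: Emma 0, Maya 36, Sam 23, Kira 15, Tomás 0. Maya and Sam advance.
Runoff: Maya is ranked above Sam on 36 ballots, Sam above Maya on 38.

Sam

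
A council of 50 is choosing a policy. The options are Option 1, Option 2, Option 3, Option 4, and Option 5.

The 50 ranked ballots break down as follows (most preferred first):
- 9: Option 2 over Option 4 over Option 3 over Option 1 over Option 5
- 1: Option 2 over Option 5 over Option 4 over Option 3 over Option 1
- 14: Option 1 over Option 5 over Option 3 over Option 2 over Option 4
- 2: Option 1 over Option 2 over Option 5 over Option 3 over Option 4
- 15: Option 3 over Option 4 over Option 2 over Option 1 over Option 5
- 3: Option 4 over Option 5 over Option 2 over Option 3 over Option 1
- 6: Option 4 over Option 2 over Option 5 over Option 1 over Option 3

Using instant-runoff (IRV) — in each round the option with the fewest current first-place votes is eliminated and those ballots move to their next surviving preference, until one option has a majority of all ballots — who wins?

Option 2

Round 1: Option 1 16, Option 2 10, Option 3 15, Option 4 9, Option 5 0. Option 5 eliminated.
Round 2: Option 1 16, Option 2 10, Option 3 15, Option 4 9. Option 4 eliminated.
Round 3: Option 1 16, Option 2 19, Option 3 15. Option 3 eliminated.
Round 4: Option 1 16, Option 2 34. Option 2 has a majority (≥26).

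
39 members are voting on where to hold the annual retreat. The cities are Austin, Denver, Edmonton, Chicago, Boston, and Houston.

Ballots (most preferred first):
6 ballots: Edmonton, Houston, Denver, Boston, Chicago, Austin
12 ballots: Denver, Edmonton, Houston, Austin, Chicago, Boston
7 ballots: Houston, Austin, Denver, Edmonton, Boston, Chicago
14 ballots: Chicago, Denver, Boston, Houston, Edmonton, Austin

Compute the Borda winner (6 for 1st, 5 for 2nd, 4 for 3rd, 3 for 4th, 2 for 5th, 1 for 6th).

Denver

Austin: 6×1 + 12×3 + 7×5 + 14×1 = 91
Denver: 6×4 + 12×6 + 7×4 + 14×5 = 194
Edmonton: 6×6 + 12×5 + 7×3 + 14×2 = 145
Chicago: 6×2 + 12×2 + 7×1 + 14×6 = 127
Boston: 6×3 + 12×1 + 7×2 + 14×4 = 100
Houston: 6×5 + 12×4 + 7×6 + 14×3 = 162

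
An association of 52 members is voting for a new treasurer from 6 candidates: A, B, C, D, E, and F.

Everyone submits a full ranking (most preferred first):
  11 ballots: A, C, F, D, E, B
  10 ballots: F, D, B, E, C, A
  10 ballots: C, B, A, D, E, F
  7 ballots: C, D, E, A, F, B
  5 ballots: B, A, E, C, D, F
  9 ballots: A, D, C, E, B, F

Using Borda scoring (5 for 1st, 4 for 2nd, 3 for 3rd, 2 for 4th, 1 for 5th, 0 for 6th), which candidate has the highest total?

A: 11×5 + 10×0 + 10×3 + 7×2 + 5×4 + 9×5 = 164
B: 11×0 + 10×3 + 10×4 + 7×0 + 5×5 + 9×1 = 104
C: 11×4 + 10×1 + 10×5 + 7×5 + 5×2 + 9×3 = 176
D: 11×2 + 10×4 + 10×2 + 7×4 + 5×1 + 9×4 = 151
E: 11×1 + 10×2 + 10×1 + 7×3 + 5×3 + 9×2 = 95
F: 11×3 + 10×5 + 10×0 + 7×1 + 5×0 + 9×0 = 90

C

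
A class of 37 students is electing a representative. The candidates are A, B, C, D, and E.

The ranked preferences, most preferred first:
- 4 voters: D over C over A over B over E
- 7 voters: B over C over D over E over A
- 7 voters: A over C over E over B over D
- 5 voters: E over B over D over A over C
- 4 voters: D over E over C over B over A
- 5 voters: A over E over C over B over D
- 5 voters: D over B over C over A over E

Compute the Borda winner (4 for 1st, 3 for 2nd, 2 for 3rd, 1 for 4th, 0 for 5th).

A: 4×2 + 7×0 + 7×4 + 5×1 + 4×0 + 5×4 + 5×1 = 66
B: 4×1 + 7×4 + 7×1 + 5×3 + 4×1 + 5×1 + 5×3 = 78
C: 4×3 + 7×3 + 7×3 + 5×0 + 4×2 + 5×2 + 5×2 = 82
D: 4×4 + 7×2 + 7×0 + 5×2 + 4×4 + 5×0 + 5×4 = 76
E: 4×0 + 7×1 + 7×2 + 5×4 + 4×3 + 5×3 + 5×0 = 68

C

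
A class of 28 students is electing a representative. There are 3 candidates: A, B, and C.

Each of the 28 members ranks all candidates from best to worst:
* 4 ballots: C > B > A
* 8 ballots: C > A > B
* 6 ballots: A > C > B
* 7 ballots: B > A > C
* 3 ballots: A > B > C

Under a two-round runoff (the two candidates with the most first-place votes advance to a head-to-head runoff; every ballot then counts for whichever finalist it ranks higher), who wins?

Round 1 first-place votes: A 9, B 7, C 12. C and A advance.
Runoff: C is ranked above A on 12 ballots, A above C on 16.

A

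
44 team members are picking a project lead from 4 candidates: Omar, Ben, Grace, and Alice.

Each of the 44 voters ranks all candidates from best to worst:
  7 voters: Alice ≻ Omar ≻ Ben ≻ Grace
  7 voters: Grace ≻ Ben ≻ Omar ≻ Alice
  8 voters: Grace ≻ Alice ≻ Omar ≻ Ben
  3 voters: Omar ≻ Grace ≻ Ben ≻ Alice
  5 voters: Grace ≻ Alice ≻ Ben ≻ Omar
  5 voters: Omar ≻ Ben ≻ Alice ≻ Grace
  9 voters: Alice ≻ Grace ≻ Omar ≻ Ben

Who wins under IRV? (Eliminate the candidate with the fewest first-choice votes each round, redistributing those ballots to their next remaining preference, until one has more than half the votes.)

Grace

Round 1: Omar 8, Ben 0, Grace 20, Alice 16. Ben eliminated.
Round 2: Omar 8, Grace 20, Alice 16. Omar eliminated.
Round 3: Grace 23, Alice 21. Grace has a majority (≥23).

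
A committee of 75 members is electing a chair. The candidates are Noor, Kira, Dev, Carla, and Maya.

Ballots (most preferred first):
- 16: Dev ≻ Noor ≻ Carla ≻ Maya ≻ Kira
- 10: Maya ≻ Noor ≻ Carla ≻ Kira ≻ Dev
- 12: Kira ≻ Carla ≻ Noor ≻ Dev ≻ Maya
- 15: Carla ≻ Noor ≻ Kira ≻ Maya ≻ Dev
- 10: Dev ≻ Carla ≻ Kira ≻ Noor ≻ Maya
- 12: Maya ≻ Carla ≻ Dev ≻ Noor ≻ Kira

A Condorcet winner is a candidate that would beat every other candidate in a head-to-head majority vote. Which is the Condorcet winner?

Carla

Carla vs Noor: 49–26
Carla vs Kira: 63–12
Carla vs Dev: 49–26
Carla vs Maya: 53–22
Carla beats every other candidate.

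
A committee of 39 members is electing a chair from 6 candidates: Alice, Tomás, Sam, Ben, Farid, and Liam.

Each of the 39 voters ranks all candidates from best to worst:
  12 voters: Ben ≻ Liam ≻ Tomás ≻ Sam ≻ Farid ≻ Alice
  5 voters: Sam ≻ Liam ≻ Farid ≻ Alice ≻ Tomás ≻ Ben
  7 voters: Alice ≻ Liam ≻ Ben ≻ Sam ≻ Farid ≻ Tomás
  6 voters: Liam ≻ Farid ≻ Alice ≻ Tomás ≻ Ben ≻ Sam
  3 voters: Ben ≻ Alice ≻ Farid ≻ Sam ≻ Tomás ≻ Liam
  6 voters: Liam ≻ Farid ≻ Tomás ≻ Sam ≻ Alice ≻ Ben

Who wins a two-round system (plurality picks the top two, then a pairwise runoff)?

Liam

Round 1 first-place votes: Alice 7, Tomás 0, Sam 5, Ben 15, Farid 0, Liam 12. Ben and Liam advance.
Runoff: Ben is ranked above Liam on 15 ballots, Liam above Ben on 24.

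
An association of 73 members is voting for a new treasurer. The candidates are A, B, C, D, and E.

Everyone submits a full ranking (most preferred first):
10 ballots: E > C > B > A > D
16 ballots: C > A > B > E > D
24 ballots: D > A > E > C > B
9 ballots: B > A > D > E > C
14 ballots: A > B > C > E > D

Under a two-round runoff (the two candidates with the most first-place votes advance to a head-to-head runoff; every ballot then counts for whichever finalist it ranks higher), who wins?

Round 1 first-place votes: A 14, B 9, C 16, D 24, E 10. D and C advance.
Runoff: D is ranked above C on 33 ballots, C above D on 40.

C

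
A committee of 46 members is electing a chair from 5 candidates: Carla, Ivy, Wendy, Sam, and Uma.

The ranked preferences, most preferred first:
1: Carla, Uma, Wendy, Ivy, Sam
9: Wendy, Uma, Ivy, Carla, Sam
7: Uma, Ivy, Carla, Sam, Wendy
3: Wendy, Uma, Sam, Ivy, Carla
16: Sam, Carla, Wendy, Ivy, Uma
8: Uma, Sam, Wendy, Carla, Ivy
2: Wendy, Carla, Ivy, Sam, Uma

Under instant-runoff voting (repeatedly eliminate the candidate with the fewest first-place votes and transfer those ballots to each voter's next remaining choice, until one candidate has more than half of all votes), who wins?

Round 1: Carla 1, Ivy 0, Wendy 14, Sam 16, Uma 15. Ivy eliminated.
Round 2: Carla 1, Wendy 14, Sam 16, Uma 15. Carla eliminated.
Round 3: Wendy 14, Sam 16, Uma 16. Wendy eliminated.
Round 4: Sam 18, Uma 28. Uma has a majority (≥24).

Uma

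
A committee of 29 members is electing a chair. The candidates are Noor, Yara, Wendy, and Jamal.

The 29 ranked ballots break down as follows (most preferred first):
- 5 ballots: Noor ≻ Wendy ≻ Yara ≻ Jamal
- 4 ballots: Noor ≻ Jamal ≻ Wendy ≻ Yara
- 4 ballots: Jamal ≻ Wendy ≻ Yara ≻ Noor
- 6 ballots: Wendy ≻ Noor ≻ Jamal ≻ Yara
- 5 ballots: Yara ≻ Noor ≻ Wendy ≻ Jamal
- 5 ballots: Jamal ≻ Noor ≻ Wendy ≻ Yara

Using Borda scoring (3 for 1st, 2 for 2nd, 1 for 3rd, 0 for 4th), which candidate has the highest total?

Noor: 5×3 + 4×3 + 4×0 + 6×2 + 5×2 + 5×2 = 59
Yara: 5×1 + 4×0 + 4×1 + 6×0 + 5×3 + 5×0 = 24
Wendy: 5×2 + 4×1 + 4×2 + 6×3 + 5×1 + 5×1 = 50
Jamal: 5×0 + 4×2 + 4×3 + 6×1 + 5×0 + 5×3 = 41

Noor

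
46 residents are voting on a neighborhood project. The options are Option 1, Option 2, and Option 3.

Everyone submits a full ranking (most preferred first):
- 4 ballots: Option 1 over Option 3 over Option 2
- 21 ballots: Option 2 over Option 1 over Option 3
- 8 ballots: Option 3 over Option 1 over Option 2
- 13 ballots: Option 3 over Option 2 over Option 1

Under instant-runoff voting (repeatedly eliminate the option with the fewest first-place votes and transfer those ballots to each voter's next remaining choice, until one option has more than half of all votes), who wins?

Option 3

Round 1: Option 1 4, Option 2 21, Option 3 21. Option 1 eliminated.
Round 2: Option 2 21, Option 3 25. Option 3 has a majority (≥24).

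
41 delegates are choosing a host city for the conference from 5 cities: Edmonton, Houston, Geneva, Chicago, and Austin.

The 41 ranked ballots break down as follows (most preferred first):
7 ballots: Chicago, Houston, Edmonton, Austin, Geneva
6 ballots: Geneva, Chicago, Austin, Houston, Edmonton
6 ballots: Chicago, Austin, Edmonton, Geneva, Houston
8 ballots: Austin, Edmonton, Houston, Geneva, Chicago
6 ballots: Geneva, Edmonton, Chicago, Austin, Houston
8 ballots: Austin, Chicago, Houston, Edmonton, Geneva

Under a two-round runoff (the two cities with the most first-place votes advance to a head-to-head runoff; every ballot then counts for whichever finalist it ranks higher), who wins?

Round 1 first-place votes: Edmonton 0, Houston 0, Geneva 12, Chicago 13, Austin 16. Austin and Chicago advance.
Runoff: Austin is ranked above Chicago on 16 ballots, Chicago above Austin on 25.

Chicago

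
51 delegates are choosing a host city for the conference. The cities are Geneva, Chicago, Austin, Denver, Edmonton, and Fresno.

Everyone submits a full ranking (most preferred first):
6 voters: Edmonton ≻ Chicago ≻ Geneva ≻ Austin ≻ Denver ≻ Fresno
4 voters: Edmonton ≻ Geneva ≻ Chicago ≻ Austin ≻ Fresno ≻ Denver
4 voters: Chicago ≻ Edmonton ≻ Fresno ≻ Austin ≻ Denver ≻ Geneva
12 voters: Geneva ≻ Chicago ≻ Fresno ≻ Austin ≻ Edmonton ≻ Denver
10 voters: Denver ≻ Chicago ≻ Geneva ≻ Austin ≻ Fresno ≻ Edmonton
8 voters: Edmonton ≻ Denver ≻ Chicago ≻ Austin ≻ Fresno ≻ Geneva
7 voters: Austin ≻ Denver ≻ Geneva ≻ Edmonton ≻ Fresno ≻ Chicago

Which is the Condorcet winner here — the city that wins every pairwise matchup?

Chicago

Chicago vs Geneva: 28–23
Chicago vs Austin: 44–7
Chicago vs Denver: 26–25
Chicago vs Edmonton: 26–25
Chicago vs Fresno: 44–7
Chicago beats every other city.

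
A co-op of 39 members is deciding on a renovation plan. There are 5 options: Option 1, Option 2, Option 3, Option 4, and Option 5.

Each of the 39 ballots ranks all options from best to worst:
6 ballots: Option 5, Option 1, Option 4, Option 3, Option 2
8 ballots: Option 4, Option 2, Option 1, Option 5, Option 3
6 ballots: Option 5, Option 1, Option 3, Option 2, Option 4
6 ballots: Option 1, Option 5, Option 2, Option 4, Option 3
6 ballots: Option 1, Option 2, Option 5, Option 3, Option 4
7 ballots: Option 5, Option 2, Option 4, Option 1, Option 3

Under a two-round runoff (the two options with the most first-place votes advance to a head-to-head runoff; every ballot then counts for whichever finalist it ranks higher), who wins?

Option 1

Round 1 first-place votes: Option 1 12, Option 2 0, Option 3 0, Option 4 8, Option 5 19. Option 5 and Option 1 advance.
Runoff: Option 5 is ranked above Option 1 on 19 ballots, Option 1 above Option 5 on 20.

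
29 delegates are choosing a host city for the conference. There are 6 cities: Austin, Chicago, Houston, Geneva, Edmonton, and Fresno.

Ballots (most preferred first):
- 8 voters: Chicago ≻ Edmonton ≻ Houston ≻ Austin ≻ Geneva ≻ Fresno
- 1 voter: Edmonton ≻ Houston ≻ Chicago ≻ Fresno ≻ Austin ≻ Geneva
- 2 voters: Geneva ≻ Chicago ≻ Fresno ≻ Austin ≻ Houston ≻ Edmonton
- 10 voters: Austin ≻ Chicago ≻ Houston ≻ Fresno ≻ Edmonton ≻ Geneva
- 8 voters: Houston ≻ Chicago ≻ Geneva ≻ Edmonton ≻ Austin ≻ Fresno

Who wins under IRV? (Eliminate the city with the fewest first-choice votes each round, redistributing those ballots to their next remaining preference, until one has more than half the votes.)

Chicago

Round 1: Austin 10, Chicago 8, Houston 8, Geneva 2, Edmonton 1, Fresno 0. Fresno eliminated.
Round 2: Austin 10, Chicago 8, Houston 8, Geneva 2, Edmonton 1. Edmonton eliminated.
Round 3: Austin 10, Chicago 8, Houston 9, Geneva 2. Geneva eliminated.
Round 4: Austin 10, Chicago 10, Houston 9. Houston eliminated.
Round 5: Austin 10, Chicago 19. Chicago has a majority (≥15).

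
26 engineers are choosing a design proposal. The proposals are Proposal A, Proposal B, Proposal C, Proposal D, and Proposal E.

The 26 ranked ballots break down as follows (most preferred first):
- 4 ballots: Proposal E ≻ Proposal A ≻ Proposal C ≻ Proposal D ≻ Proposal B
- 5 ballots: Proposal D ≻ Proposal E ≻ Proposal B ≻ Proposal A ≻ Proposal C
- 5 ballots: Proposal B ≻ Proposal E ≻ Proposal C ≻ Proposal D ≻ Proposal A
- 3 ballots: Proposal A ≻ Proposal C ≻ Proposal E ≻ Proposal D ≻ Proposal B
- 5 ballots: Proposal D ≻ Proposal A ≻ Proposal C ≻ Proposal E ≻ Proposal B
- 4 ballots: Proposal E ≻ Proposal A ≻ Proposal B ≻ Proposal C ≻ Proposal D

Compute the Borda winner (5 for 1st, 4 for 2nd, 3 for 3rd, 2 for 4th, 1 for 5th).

Proposal A: 4×4 + 5×2 + 5×1 + 3×5 + 5×4 + 4×4 = 82
Proposal B: 4×1 + 5×3 + 5×5 + 3×1 + 5×1 + 4×3 = 64
Proposal C: 4×3 + 5×1 + 5×3 + 3×4 + 5×3 + 4×2 = 67
Proposal D: 4×2 + 5×5 + 5×2 + 3×2 + 5×5 + 4×1 = 78
Proposal E: 4×5 + 5×4 + 5×4 + 3×3 + 5×2 + 4×5 = 99

Proposal E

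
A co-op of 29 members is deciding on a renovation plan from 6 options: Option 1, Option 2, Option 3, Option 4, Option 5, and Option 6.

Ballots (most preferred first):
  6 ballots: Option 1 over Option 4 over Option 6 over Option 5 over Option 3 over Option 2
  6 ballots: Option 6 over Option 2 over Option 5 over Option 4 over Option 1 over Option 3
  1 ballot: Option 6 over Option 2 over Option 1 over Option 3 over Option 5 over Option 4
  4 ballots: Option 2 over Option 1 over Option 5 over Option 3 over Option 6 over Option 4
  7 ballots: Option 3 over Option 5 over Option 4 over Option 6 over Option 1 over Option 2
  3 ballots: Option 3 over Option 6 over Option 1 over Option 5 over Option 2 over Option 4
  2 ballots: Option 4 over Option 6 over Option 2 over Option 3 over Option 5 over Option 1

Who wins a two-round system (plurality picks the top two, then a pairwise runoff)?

Option 6

Round 1 first-place votes: Option 1 6, Option 2 4, Option 3 10, Option 4 2, Option 5 0, Option 6 7. Option 3 and Option 6 advance.
Runoff: Option 3 is ranked above Option 6 on 14 ballots, Option 6 above Option 3 on 15.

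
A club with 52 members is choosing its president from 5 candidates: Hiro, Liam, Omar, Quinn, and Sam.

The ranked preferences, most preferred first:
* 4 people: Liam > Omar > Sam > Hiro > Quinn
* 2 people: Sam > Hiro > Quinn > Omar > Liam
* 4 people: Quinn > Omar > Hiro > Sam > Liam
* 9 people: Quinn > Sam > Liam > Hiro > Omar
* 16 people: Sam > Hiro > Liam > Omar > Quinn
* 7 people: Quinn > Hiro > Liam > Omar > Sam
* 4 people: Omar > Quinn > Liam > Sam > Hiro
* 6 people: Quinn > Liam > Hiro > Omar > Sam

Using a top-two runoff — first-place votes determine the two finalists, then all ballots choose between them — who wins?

Quinn

Round 1 first-place votes: Hiro 0, Liam 4, Omar 4, Quinn 26, Sam 18. Quinn and Sam advance.
Runoff: Quinn is ranked above Sam on 30 ballots, Sam above Quinn on 22.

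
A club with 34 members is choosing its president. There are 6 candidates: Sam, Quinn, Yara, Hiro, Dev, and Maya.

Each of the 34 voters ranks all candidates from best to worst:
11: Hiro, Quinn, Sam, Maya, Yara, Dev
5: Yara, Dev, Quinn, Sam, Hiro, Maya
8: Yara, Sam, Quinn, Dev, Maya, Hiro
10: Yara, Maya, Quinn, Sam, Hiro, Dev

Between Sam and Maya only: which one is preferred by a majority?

Sam

Sam is ranked above Maya on 24 ballots; Maya above Sam on 10.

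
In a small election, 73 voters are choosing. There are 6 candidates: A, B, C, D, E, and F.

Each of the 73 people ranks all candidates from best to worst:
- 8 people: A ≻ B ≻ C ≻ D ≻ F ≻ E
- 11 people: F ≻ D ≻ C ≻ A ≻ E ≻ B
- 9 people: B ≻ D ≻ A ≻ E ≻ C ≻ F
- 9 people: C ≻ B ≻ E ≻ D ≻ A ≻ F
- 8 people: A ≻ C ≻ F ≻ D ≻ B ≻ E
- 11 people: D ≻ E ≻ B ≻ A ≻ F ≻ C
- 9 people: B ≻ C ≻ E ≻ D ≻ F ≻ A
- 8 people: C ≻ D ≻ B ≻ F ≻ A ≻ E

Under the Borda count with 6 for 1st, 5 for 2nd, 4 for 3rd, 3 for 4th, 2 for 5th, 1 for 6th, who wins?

D

A: 8×6 + 11×3 + 9×4 + 9×2 + 8×6 + 11×3 + 9×1 + 8×2 = 241
B: 8×5 + 11×1 + 9×6 + 9×5 + 8×2 + 11×4 + 9×6 + 8×4 = 296
C: 8×4 + 11×4 + 9×2 + 9×6 + 8×5 + 11×1 + 9×5 + 8×6 = 292
D: 8×3 + 11×5 + 9×5 + 9×3 + 8×3 + 11×6 + 9×3 + 8×5 = 308
E: 8×1 + 11×2 + 9×3 + 9×4 + 8×1 + 11×5 + 9×4 + 8×1 = 200
F: 8×2 + 11×6 + 9×1 + 9×1 + 8×4 + 11×2 + 9×2 + 8×3 = 196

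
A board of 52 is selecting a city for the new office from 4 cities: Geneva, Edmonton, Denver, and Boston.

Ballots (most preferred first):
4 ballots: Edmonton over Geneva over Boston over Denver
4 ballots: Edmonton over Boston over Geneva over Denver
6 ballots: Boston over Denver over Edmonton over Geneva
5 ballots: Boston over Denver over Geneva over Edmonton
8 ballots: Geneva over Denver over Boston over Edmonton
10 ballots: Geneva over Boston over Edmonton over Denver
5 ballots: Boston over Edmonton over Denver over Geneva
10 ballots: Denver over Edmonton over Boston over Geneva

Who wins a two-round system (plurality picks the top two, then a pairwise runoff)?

Round 1 first-place votes: Geneva 18, Edmonton 8, Denver 10, Boston 16. Geneva and Boston advance.
Runoff: Geneva is ranked above Boston on 22 ballots, Boston above Geneva on 30.

Boston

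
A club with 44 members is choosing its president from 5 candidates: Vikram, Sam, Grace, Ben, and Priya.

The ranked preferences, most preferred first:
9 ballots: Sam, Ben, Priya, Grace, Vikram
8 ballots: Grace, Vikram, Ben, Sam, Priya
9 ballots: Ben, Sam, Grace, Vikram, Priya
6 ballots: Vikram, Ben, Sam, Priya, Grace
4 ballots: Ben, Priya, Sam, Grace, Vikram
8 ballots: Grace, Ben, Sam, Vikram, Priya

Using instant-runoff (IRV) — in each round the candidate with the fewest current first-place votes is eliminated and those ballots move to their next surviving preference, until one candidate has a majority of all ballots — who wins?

Round 1: Vikram 6, Sam 9, Grace 16, Ben 13, Priya 0. Priya eliminated.
Round 2: Vikram 6, Sam 9, Grace 16, Ben 13. Vikram eliminated.
Round 3: Sam 9, Grace 16, Ben 19. Sam eliminated.
Round 4: Grace 16, Ben 28. Ben has a majority (≥23).

Ben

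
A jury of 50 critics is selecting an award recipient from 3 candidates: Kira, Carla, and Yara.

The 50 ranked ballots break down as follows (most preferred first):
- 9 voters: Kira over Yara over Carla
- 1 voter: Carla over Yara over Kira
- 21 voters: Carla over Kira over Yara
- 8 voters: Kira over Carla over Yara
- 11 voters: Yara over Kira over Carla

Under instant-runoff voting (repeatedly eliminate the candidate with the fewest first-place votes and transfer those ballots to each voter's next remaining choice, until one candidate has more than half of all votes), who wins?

Round 1: Kira 17, Carla 22, Yara 11. Yara eliminated.
Round 2: Kira 28, Carla 22. Kira has a majority (≥26).

Kira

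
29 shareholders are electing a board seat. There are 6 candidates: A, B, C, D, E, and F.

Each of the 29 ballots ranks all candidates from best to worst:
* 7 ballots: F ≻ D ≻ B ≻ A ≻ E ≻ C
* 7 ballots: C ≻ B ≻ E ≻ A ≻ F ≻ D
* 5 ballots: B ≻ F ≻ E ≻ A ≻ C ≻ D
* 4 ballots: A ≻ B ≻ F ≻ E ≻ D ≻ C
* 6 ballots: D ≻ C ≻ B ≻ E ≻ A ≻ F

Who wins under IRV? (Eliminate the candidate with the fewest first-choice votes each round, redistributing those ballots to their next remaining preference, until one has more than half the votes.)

Round 1: A 4, B 5, C 7, D 6, E 0, F 7. E eliminated.
Round 2: A 4, B 5, C 7, D 6, F 7. A eliminated.
Round 3: B 9, C 7, D 6, F 7. D eliminated.
Round 4: B 9, C 13, F 7. F eliminated.
Round 5: B 16, C 13. B has a majority (≥15).

B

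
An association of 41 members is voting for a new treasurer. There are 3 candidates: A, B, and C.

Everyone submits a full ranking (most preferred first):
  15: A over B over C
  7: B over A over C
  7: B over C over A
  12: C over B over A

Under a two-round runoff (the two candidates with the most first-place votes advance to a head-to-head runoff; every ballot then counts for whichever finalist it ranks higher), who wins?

Round 1 first-place votes: A 15, B 14, C 12. A and B advance.
Runoff: A is ranked above B on 15 ballots, B above A on 26.

B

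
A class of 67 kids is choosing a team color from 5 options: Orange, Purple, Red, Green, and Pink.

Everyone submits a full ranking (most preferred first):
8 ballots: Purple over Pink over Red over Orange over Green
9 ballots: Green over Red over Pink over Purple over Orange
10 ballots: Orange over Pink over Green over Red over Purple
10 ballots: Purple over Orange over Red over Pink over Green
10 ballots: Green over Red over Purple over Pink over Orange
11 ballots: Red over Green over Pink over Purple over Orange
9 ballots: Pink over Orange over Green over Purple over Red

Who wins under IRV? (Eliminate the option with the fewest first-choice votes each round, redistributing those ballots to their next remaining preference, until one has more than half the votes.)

Round 1: Orange 10, Purple 18, Red 11, Green 19, Pink 9. Pink eliminated.
Round 2: Orange 19, Purple 18, Red 11, Green 19. Red eliminated.
Round 3: Orange 19, Purple 18, Green 30. Purple eliminated.
Round 4: Orange 37, Green 30. Orange has a majority (≥34).

Orange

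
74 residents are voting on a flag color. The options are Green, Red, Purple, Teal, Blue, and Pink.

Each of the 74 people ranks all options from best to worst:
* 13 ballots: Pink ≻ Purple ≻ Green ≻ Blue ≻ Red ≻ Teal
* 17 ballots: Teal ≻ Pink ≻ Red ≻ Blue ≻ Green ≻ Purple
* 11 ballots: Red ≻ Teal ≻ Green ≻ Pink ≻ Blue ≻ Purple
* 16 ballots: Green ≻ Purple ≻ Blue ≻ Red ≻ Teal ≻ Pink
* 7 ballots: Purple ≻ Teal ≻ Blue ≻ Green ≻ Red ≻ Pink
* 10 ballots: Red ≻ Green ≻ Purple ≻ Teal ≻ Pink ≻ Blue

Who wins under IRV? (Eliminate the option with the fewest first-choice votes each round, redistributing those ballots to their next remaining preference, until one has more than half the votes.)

Green

Round 1: Green 16, Red 21, Purple 7, Teal 17, Blue 0, Pink 13. Blue eliminated.
Round 2: Green 16, Red 21, Purple 7, Teal 17, Pink 13. Purple eliminated.
Round 3: Green 16, Red 21, Teal 24, Pink 13. Pink eliminated.
Round 4: Green 29, Red 21, Teal 24. Red eliminated.
Round 5: Green 39, Teal 35. Green has a majority (≥38).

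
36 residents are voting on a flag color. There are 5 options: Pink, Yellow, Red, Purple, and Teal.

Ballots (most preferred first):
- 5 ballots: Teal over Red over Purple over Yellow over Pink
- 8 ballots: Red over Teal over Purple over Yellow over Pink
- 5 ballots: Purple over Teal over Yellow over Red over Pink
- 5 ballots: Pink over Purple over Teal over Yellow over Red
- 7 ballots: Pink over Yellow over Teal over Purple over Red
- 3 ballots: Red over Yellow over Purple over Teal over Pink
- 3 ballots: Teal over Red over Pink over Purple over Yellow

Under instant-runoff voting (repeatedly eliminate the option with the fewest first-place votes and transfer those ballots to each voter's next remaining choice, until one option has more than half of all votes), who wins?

Round 1: Pink 12, Yellow 0, Red 11, Purple 5, Teal 8. Yellow eliminated.
Round 2: Pink 12, Red 11, Purple 5, Teal 8. Purple eliminated.
Round 3: Pink 12, Red 11, Teal 13. Red eliminated.
Round 4: Pink 12, Teal 24. Teal has a majority (≥19).

Teal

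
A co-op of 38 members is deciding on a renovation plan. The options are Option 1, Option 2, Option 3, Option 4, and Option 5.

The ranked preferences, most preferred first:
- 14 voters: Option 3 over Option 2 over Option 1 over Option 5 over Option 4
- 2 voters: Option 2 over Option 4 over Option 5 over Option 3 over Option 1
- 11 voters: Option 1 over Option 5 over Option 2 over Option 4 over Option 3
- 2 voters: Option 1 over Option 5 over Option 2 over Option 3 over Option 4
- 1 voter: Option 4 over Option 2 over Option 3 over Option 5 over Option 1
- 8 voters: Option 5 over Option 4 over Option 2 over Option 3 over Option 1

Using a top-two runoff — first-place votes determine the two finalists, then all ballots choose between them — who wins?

Round 1 first-place votes: Option 1 13, Option 2 2, Option 3 14, Option 4 1, Option 5 8. Option 3 and Option 1 advance.
Runoff: Option 3 is ranked above Option 1 on 25 ballots, Option 1 above Option 3 on 13.

Option 3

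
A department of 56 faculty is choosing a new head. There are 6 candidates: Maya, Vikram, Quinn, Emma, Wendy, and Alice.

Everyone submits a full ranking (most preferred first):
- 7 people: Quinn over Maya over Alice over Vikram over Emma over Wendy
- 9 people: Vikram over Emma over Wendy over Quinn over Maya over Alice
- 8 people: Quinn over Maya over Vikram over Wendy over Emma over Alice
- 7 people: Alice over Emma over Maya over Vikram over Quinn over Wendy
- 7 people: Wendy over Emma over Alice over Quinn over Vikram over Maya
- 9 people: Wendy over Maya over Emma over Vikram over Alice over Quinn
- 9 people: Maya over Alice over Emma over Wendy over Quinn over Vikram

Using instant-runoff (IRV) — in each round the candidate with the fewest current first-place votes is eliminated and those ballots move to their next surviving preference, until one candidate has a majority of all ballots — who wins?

Maya

Round 1: Maya 9, Vikram 9, Quinn 15, Emma 0, Wendy 16, Alice 7. Emma eliminated.
Round 2: Maya 9, Vikram 9, Quinn 15, Wendy 16, Alice 7. Alice eliminated.
Round 3: Maya 16, Vikram 9, Quinn 15, Wendy 16. Vikram eliminated.
Round 4: Maya 16, Quinn 15, Wendy 25. Quinn eliminated.
Round 5: Maya 31, Wendy 25. Maya has a majority (≥29).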